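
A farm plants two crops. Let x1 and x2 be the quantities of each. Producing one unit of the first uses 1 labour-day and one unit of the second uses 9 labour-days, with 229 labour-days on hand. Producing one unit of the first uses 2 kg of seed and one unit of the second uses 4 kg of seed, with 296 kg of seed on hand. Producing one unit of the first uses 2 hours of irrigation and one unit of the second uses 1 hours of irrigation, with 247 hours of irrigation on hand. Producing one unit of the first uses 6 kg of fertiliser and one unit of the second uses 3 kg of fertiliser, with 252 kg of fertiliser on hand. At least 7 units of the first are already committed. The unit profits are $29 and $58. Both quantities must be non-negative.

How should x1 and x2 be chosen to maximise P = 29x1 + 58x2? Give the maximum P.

x1 = 31, x2 = 22, maximum P = 2175

Corner points and P = 29x1 + 58x2:
  (42, 0) → P = 1218
  (7, 0) → P = 203
  (31, 22) → P = 2175
  (7, 74/3) → P = 4901/3

At the optimal vertex, x1 + 9x2 = 229 and 6x1 + 3x2 = 252.
Solving simultaneously gives x1 = 31, x2 = 22.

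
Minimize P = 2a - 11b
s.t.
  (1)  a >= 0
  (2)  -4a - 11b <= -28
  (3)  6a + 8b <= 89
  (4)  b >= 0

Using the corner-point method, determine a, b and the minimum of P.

a = 0, b = 89/8, minimum P = -979/8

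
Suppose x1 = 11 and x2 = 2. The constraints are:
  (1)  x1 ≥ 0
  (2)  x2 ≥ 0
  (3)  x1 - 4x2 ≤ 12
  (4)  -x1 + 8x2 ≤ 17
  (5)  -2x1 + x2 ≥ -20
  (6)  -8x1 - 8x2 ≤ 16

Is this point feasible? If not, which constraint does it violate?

feasible

(1): 11 ≥ 0 ✓
(2): 2 ≥ 0 ✓
(3): 3 ≤ 12 ✓
(4): 5 ≤ 17 ✓
(5): -20 ≥ -20 ✓
(6): -104 ≤ 16 ✓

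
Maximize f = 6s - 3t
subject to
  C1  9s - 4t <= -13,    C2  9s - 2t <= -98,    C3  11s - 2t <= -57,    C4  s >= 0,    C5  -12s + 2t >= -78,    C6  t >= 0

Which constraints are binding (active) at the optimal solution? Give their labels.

C2 and C4

Vertices and f = 6s - 3t:
  (41/2, 565/4) → f = -1203/4
  (0, 49) → f = -147
  (135, 771) → f = -1503
The feasible region is unbounded (it extends along (0, 1), (1, 6)), but f strictly decreases along every unbounded feasible direction, so there is no improving ray and the maximum is attained at a vertex.

The maximum is at (0, 49). Substituting into each constraint, equality holds for C2 and C4; the remaining constraints have slack.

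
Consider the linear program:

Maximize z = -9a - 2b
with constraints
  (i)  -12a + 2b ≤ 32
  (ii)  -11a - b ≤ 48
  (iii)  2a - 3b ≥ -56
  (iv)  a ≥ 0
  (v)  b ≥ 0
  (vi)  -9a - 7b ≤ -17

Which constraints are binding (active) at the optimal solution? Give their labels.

(iv) and (vi)

Vertices and z = -9a - 2b:
  (1/2, 19) → z = -85/2
  (0, 16) → z = -32
  (0, 17/7) → z = -34/7
  (17/9, 0) → z = -17
The feasible region is unbounded (it extends along (1, 0), (3, 2)), but z strictly decreases along every unbounded feasible direction, so there is no improving ray and the maximum is attained at a vertex.

The maximum is at (0, 17/7). Substituting into each constraint, equality holds for (iv) and (vi); the remaining constraints have slack.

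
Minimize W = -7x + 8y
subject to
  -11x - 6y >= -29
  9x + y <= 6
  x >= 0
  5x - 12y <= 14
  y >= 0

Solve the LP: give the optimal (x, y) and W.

x = 2/3, y = 0, minimum W = -14/3

The binding constraints are 9x + y = 6 and y = 0.
Solving simultaneously gives x = 2/3, y = 0.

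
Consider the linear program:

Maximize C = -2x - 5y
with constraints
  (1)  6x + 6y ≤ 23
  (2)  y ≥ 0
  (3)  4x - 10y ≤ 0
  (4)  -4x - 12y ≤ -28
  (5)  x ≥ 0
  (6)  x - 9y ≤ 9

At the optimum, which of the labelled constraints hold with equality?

Vertices and C = -2x - 5y:
  (9/4, 19/12) → C = -149/12
  (0, 23/6) → C = -115/6
  (0, 7/3) → C = -35/3

The maximum is at (0, 7/3). Substituting into each constraint, equality holds for (4) and (5); the remaining constraints have slack.

(4) and (5)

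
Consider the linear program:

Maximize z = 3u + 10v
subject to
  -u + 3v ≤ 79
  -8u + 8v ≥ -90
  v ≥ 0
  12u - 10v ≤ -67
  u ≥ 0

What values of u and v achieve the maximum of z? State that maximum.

u = 589/26, v = 881/26, maximum z = 10577/26

Extreme points and z = 3u + 10v:
  (589/26, 881/26) → z = 10577/26
  (0, 79/3) → z = 790/3
  (0, 67/10) → z = 67

The binding constraints are -u + 3v = 79 and 12u - 10v = -67.
Solving simultaneously gives u = 589/26, v = 881/26.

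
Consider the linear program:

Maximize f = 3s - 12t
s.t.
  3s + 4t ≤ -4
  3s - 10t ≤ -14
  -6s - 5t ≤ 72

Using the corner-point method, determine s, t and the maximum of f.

Corner points and f = 3s - 12t:
  (-16/7, 5/7) → f = -108/7
  (-268/9, 64/3) → f = -1036/3
  (-158/15, -44/25) → f = -262/25

The binding constraints are 3s - 10t = -14 and -6s - 5t = 72.
Solving simultaneously gives s = -158/15, t = -44/25.

s = -158/15, t = -44/25, maximum f = -262/25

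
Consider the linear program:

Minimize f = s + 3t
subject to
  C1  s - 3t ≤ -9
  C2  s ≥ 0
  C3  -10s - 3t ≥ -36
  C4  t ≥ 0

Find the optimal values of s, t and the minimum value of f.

s = 0, t = 3, minimum f = 9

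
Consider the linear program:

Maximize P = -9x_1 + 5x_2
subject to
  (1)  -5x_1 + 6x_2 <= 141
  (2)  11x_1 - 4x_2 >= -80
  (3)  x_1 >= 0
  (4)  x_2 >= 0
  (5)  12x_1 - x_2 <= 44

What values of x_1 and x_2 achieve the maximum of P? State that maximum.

x_1 = 42/23, x_2 = 1151/46, maximum P = 4999/46

Extreme points and P = -9x_1 + 5x_2:
  (42/23, 1151/46) → P = 4999/46
  (405/67, 1912/67) → P = 5915/67
  (0, 20) → P = 100
  (0, 0) → P = 0
  (11/3, 0) → P = -33

The binding constraints are -5x_1 + 6x_2 = 141 and 11x_1 - 4x_2 = -80.
Solving simultaneously gives x_1 = 42/23, x_2 = 1151/46.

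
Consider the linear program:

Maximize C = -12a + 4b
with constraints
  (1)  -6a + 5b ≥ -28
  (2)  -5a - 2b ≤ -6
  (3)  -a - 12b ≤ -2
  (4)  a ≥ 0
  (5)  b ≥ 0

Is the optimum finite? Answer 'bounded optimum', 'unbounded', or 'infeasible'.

unbounded

From the feasible point (14/3, 0), moving in the direction (0, 1) keeps every constraint satisfied while C increases without bound.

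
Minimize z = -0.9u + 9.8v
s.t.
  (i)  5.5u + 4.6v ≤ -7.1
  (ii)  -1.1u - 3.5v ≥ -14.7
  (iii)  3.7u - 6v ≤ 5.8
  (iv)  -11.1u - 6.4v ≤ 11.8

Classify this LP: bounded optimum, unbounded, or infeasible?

Feasible corners and z = -0.9u + 9.8v:
  (-796/2501, -5817/5002) → z = -277869/25010
  (-34/61, -107/122) → z = -4937/610
  (-842/2257, -73/61) → z = -25712/2257
The feasible region has finitely many vertices and no improving ray; the minimum is -25712/2257 at (-842/2257, -73/61).

bounded optimum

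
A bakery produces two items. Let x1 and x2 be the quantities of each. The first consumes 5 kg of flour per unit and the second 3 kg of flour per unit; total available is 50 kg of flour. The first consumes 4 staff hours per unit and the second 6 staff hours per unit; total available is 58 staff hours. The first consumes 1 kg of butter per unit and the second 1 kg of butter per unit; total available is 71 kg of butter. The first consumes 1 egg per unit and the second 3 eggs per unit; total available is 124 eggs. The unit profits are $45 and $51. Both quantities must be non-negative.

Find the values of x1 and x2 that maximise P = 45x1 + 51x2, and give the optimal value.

Vertices and P = 45x1 + 51x2:
  (0, 0) → P = 0
  (0, 29/3) → P = 493
  (10, 0) → P = 450
  (7, 5) → P = 570

The optimum lies where 5x1 + 3x2 = 50 and 4x1 + 6x2 = 58.
Solving simultaneously gives x1 = 7, x2 = 5.

x1 = 7, x2 = 5, maximum P = 570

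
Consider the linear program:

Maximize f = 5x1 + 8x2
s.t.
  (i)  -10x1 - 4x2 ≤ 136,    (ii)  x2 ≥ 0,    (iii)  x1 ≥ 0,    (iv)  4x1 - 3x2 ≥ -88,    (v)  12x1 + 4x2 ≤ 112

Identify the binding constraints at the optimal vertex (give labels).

Corner points and f = 5x1 + 8x2:
  (0, 0) → f = 0
  (28/3, 0) → f = 140/3
  (0, 28) → f = 224

The maximum is at (0, 28). Substituting into each constraint, equality holds for (iii) and (v); the remaining constraints have slack.

(iii) and (v)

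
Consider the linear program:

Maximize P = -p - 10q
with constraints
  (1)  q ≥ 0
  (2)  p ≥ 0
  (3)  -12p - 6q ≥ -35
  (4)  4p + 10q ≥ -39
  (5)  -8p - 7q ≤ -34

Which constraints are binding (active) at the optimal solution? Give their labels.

Extreme points and P = -p - 10q:
  (0, 35/6) → P = -175/3
  (0, 34/7) → P = -340/7
  (41/36, 32/9) → P = -1321/36

The maximum is at (41/36, 32/9). Substituting into each constraint, equality holds for (3) and (5); the remaining constraints have slack.

(3) and (5)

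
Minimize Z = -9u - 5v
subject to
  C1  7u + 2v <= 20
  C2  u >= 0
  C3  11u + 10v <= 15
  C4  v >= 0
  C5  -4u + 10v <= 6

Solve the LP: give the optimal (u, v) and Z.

Feasible corners and Z = -9u - 5v:
  (0, 0) → Z = 0
  (0, 3/5) → Z = -3
  (15/11, 0) → Z = -135/11
  (3/5, 21/25) → Z = -48/5

u = 15/11, v = 0, minimum Z = -135/11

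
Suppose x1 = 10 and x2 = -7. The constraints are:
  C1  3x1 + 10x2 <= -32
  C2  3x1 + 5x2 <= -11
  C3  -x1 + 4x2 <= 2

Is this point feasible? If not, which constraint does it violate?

not feasible — violates C2

Constraint C2: 3x1 + 5x2 = -5, which is not ≤ -11. All other constraints are satisfied.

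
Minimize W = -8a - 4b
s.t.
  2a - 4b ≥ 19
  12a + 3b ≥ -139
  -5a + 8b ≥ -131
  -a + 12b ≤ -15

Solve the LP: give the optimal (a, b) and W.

Vertices and W = -8a - 4b:
  (-499/54, -253/27) → W = 3008/27
  (42/5, -11/20) → W = -65
  (-719/111, -2267/111) → W = 4940/37
  (363/13, 14/13) → W = -2960/13

a = 363/13, b = 14/13, minimum W = -2960/13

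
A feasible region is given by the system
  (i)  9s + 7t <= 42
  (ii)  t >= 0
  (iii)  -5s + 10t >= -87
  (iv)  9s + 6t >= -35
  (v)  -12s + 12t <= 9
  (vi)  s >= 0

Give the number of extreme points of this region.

Of the 15 pairwise boundary intersections, those satisfying every inequality are:
  (14/3, 0)
  (147/64, 195/64)
  (0, 0)
  (0, 3/4)

4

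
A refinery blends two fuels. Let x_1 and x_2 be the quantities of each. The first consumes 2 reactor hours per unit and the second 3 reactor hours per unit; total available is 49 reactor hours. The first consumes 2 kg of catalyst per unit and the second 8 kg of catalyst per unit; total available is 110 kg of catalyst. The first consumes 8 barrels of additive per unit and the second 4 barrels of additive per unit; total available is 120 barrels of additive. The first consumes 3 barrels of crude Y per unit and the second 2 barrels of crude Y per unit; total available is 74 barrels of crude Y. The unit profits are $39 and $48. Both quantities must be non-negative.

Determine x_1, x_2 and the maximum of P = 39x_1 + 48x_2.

Extreme points and P = 39x_1 + 48x_2:
  (0, 0) → P = 0
  (0, 55/4) → P = 660
  (15, 0) → P = 585
  (31/5, 61/5) → P = 4137/5
  (41/4, 19/2) → P = 3423/4

At the optimal vertex, 2x_1 + 3x_2 = 49 and 8x_1 + 4x_2 = 120.
Solving simultaneously gives x_1 = 41/4, x_2 = 19/2.

x_1 = 41/4, x_2 = 19/2, maximum P = 3423/4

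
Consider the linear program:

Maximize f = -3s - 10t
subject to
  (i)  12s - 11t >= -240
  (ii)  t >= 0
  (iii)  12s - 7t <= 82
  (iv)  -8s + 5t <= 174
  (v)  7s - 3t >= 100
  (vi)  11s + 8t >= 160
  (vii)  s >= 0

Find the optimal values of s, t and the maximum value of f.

Extreme points and f = -3s - 10t:
  (1291/24, 161/2) → f = -7731/8
  (1820/41, 2880/41) → f = -34260/41
  (454/13, 626/13) → f = -7622/13

s = 454/13, t = 626/13, maximum f = -7622/13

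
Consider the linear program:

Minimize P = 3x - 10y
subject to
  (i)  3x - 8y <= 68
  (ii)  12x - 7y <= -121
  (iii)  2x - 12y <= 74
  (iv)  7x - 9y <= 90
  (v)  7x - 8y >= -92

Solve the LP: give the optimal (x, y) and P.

x = -324/47, y = 257/47, minimum P = -3542/47

Corner points and P = 3x - 10y:
  (-197/13, -113/13) → P = 539/13
  (-324/47, 257/47) → P = -3542/47
  (-424/17, -351/34) → P = 483/17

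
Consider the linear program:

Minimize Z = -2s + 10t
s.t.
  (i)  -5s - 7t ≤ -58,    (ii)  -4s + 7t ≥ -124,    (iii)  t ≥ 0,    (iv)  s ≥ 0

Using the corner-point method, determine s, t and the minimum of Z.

s = 31, t = 0, minimum Z = -62

Corner points and Z = -2s + 10t:
  (58/5, 0) → Z = -116/5
  (0, 58/7) → Z = 580/7
  (31, 0) → Z = -62
The feasible region is unbounded (it extends along (7, 4), (0, 1)), but Z strictly increases along every unbounded feasible direction, so there is no improving ray and the minimum is attained at a vertex.

The optimum lies where -4s + 7t = -124 and t = 0.
Solving simultaneously gives s = 31, t = 0.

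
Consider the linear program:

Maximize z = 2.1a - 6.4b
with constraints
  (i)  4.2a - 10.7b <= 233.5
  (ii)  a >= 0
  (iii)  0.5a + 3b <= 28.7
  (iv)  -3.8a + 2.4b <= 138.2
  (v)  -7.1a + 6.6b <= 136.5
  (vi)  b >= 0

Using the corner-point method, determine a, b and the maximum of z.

a = 2335/42, b = 0, maximum z = 467/4

Corner points and z = 2.1a - 6.4b:
  (100759/1795, 379/1795) → z = 2091683/17950
  (2335/42, 0) → z = 467/4
  (0, 287/30) → z = -4592/75
  (0, 0) → z = 0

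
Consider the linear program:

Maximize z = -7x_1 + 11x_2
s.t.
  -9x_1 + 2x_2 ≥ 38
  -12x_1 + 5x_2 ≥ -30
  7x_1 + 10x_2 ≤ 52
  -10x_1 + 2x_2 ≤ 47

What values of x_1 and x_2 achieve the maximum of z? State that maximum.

Feasible corners and z = -7x_1 + 11x_2:
  (-69/26, 367/52) → z = 5003/52
  (-9, -43/2) → z = -347/2
  (-61/19, 283/38) → z = 3967/38

x_1 = -61/19, x_2 = 283/38, maximum z = 3967/38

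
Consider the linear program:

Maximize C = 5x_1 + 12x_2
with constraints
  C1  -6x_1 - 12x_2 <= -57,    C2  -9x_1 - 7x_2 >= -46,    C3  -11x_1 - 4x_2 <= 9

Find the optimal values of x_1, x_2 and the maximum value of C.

x_1 = -247/41, x_2 = 587/41, maximum C = 5809/41

Extreme points and C = 5x_1 + 12x_2:
  (51/22, 79/22) → C = 1203/22
  (-28/9, 227/36) → C = 541/9
  (-247/41, 587/41) → C = 5809/41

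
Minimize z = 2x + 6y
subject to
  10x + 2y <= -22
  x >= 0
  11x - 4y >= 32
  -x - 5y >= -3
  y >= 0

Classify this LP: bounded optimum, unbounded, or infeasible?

infeasible

The boundaries 10x + 2y = -22 and x = 0 meet at (0, -11), but that point violates y ≥ 0. Every candidate vertex is excluded by some other constraint, so the feasible region is empty.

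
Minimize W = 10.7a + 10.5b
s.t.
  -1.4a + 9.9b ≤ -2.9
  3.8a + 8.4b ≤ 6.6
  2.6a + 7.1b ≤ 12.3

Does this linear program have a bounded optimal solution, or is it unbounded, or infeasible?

unbounded

From the feasible point (1495/823, -89/2469), moving in the direction (-9.9, -1.4) keeps every constraint satisfied while W decreases without bound.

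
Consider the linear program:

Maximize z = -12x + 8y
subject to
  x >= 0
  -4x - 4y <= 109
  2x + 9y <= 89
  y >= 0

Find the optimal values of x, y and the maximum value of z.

x = 0, y = 89/9, maximum z = 712/9

Extreme points and z = -12x + 8y:
  (0, 89/9) → z = 712/9
  (0, 0) → z = 0
  (89/2, 0) → z = -534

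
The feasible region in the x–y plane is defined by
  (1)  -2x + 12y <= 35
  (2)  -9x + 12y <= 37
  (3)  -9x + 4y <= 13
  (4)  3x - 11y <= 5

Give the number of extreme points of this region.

3

Intersecting each pair of boundary lines and keeping only the points that satisfy every inequality leaves:
  (-4/25, 289/100)
  (445/14, 115/14)
  (-163/87, -28/29)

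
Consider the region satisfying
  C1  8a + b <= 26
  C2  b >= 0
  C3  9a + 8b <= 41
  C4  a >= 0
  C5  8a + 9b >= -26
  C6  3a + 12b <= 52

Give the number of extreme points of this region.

5

The feasible vertices (each the meet of two boundaries and inside every other half-plane) are:
  (13/4, 0)
  (167/55, 94/55)
  (0, 0)
  (19/21, 115/28)
  (0, 13/3)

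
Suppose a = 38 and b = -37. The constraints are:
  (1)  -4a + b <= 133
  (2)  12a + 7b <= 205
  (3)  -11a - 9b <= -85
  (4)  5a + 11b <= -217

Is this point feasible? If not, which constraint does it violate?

(1): -189 ≤ 133 ✓
(2): 197 ≤ 205 ✓
(3): -85 ≤ -85 ✓
(4): -217 ≤ -217 ✓

feasible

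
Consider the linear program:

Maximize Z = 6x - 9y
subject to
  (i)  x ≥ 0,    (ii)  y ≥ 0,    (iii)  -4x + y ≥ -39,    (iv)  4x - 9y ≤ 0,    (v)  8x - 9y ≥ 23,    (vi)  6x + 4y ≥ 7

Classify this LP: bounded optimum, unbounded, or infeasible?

Feasible corners and Z = 6x - 9y:
  (351/32, 39/8) → Z = 351/16
  (82/7, 55/7) → Z = -3/7
  (23/4, 23/9) → Z = 23/2
The feasible region has finitely many vertices and no improving ray; the maximum is 351/16 at (351/32, 39/8).

bounded optimum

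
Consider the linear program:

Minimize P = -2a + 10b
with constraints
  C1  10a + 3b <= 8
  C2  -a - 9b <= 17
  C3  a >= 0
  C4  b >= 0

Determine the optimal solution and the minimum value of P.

Extreme points and P = -2a + 10b:
  (0, 8/3) → P = 80/3
  (4/5, 0) → P = -8/5
  (0, 0) → P = 0

The optimum lies where 10a + 3b = 8 and b = 0.
Solving simultaneously gives a = 4/5, b = 0.

a = 4/5, b = 0, minimum P = -8/5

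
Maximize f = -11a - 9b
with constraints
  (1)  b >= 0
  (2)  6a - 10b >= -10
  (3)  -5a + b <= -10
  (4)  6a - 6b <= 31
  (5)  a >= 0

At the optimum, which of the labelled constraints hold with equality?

(1) and (3)

Feasible corners and f = -11a - 9b:
  (2, 0) → f = -22
  (31/6, 0) → f = -341/6
  (5/2, 5/2) → f = -50
  (185/12, 41/4) → f = -1571/6

The maximum is at (2, 0). Substituting into each constraint, equality holds for (1) and (3); the remaining constraints have slack.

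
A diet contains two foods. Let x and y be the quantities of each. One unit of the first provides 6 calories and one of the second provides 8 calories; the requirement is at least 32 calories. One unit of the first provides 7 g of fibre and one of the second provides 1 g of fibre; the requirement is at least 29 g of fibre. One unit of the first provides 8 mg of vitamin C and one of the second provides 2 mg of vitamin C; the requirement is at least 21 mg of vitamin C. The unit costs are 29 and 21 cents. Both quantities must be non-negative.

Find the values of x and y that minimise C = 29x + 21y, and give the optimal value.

x = 4, y = 1, minimum C = 137

Feasible corners and C = 29x + 21y:
  (0, 29) → C = 609
  (16/3, 0) → C = 464/3
  (4, 1) → C = 137
The feasible region is unbounded (it extends along (0, 1), (1, 0)), but C strictly increases along every unbounded feasible direction, so there is no improving ray and the minimum is attained at a vertex.

The optimum lies where 6x + 8y = 32 and 7x + y = 29.
Solving simultaneously gives x = 4, y = 1.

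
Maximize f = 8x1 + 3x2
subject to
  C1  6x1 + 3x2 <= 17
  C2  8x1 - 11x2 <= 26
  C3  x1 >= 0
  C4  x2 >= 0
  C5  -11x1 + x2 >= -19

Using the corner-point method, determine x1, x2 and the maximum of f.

x1 = 74/39, x2 = 73/39, maximum f = 811/39

Feasible corners and f = 8x1 + 3x2:
  (0, 17/3) → f = 17
  (74/39, 73/39) → f = 811/39
  (0, 0) → f = 0
  (19/11, 0) → f = 152/11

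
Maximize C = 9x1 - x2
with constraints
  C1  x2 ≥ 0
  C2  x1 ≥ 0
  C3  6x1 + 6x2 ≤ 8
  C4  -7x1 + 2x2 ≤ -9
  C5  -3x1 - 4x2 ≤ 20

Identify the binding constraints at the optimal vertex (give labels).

Corner points and C = 9x1 - x2:
  (4/3, 0) → C = 12
  (9/7, 0) → C = 81/7
  (35/27, 1/27) → C = 314/27

The maximum is at (4/3, 0). Substituting into each constraint, equality holds for C1 and C3; the remaining constraints have slack.

C1 and C3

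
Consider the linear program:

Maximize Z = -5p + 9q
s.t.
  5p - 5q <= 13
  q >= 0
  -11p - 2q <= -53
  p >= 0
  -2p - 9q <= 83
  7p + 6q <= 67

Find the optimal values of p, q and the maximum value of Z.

p = 46/13, q = 183/26, maximum Z = 1187/26

Corner points and Z = -5p + 9q:
  (291/65, 122/65) → Z = -357/65
  (413/65, 244/65) → Z = 131/65
  (46/13, 183/26) → Z = 1187/26

The optimum lies where -11p - 2q = -53 and 7p + 6q = 67.
Solving simultaneously gives p = 46/13, q = 183/26.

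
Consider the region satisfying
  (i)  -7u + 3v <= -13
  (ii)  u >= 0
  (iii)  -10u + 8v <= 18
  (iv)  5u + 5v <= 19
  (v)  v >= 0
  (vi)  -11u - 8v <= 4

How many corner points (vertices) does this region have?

The feasible vertices (each the meet of two boundaries and inside every other half-plane) are:
  (61/25, 34/25)
  (13/7, 0)
  (19/5, 0)

3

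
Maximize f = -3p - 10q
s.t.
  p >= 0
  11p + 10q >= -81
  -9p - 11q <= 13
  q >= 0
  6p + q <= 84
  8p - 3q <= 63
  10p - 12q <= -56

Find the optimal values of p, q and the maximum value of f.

p = 0, q = 14/3, maximum f = -140/3

Extreme points and f = -3p - 10q:
  (0, 84) → f = -840
  (0, 14/3) → f = -140/3
  (476/41, 588/41) → f = -7308/41

The binding constraints are p = 0 and 10p - 12q = -56.
Solving simultaneously gives p = 0, q = 14/3.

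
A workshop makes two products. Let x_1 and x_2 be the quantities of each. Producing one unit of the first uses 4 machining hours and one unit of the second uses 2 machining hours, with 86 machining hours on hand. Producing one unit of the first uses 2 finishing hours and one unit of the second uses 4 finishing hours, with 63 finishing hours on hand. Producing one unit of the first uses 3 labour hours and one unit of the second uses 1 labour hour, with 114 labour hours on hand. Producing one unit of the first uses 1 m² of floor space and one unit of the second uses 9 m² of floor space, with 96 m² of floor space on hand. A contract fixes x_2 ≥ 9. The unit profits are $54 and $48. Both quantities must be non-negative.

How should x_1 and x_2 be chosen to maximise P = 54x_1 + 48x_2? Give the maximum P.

x_1 = 27/2, x_2 = 9, maximum P = 1161

Feasible corners and P = 54x_1 + 48x_2:
  (0, 32/3) → P = 512
  (0, 9) → P = 432
  (183/14, 129/14) → P = 8037/7
  (27/2, 9) → P = 1161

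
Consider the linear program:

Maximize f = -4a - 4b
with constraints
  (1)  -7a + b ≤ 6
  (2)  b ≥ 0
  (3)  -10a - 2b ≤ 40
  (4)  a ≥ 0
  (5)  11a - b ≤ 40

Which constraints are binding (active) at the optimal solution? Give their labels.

(2) and (4)

Feasible corners and f = -4a - 4b:
  (0, 6) → f = -24
  (23/2, 173/2) → f = -392
  (0, 0) → f = 0
  (40/11, 0) → f = -160/11

The maximum is at (0, 0). Substituting into each constraint, equality holds for (2) and (4); the remaining constraints have slack.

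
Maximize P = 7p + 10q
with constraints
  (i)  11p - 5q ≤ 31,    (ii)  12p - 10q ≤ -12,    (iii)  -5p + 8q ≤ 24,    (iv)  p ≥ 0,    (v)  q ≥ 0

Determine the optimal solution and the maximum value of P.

p = 72/23, q = 114/23, maximum P = 1644/23

Extreme points and P = 7p + 10q:
  (72/23, 114/23) → P = 1644/23
  (0, 6/5) → P = 12
  (0, 3) → P = 30

The optimum lies where 12p - 10q = -12 and -5p + 8q = 24.
Solving simultaneously gives p = 72/23, q = 114/23.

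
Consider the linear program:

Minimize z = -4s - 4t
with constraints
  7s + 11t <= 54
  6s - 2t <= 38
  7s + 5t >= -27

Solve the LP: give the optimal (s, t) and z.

s = 263/40, t = 29/40, minimum z = -146/5

Vertices and z = -4s - 4t:
  (263/40, 29/40) → z = -146/5
  (-27/2, 27/2) → z = 0
  (34/11, -107/11) → z = 292/11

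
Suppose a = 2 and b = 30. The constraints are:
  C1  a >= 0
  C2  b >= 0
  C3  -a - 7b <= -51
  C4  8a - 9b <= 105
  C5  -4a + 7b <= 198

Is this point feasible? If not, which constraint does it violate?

Constraint C5: -4a + 7b = 202, which is not ≤ 198. All other constraints are satisfied.

not feasible — violates C5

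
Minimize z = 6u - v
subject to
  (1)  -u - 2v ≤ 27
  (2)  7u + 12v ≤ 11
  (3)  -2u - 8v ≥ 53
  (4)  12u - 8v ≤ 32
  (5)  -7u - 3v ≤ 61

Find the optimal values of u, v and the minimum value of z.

Extreme points and z = 6u - v:
  (-3/2, -25/4) → z = -11/4
  (-329/50, -249/50) → z = -69/2
  (-98/23, -239/23) → z = -349/23

u = -329/50, v = -249/50, minimum z = -69/2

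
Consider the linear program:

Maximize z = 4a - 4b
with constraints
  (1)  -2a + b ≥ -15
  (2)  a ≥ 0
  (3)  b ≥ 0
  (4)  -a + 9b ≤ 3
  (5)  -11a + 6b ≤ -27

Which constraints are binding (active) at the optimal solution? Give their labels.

Feasible corners and z = 4a - 4b:
  (15/2, 0) → z = 30
  (138/17, 21/17) → z = 468/17
  (27/11, 0) → z = 108/11
  (87/31, 20/31) → z = 268/31

The maximum is at (15/2, 0). Substituting into each constraint, equality holds for (1) and (3); the remaining constraints have slack.

(1) and (3)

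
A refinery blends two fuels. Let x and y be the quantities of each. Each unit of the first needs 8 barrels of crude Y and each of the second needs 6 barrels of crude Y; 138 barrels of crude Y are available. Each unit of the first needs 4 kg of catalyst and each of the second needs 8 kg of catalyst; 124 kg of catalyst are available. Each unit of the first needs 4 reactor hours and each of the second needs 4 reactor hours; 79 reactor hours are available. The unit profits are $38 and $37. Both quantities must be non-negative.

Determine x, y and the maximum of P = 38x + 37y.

Vertices and P = 38x + 37y:
  (0, 0) → P = 0
  (0, 31/2) → P = 1147/2
  (69/4, 0) → P = 1311/2
  (39/4, 10) → P = 1481/2
  (17/2, 45/4) → P = 2957/4

x = 39/4, y = 10, maximum P = 1481/2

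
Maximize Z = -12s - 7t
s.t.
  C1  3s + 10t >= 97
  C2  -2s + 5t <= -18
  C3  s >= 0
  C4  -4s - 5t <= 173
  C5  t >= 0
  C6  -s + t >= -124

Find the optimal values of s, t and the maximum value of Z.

Corner points and Z = -12s - 7t:
  (19, 4) → Z = -256
  (97/3, 0) → Z = -388
  (602/3, 230/3) → Z = -8834/3
  (124, 0) → Z = -1488

At the optimal vertex, 3s + 10t = 97 and -2s + 5t = -18.
Solving simultaneously gives s = 19, t = 4.

s = 19, t = 4, maximum Z = -256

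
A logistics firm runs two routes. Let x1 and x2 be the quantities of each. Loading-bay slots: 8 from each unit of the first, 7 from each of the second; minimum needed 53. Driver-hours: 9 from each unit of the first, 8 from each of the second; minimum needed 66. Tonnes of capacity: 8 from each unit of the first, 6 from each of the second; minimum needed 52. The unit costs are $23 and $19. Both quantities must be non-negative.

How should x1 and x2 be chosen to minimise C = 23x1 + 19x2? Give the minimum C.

Feasible corners and C = 23x1 + 19x2:
  (0, 26/3) → C = 494/3
  (22/3, 0) → C = 506/3
  (2, 6) → C = 160
The feasible region is unbounded (it extends along (0, 1), (1, 0)), but C strictly increases along every unbounded feasible direction, so there is no improving ray and the minimum is attained at a vertex.

At the optimal vertex, 9x1 + 8x2 = 66 and 8x1 + 6x2 = 52.
Solving simultaneously gives x1 = 2, x2 = 6.

x1 = 2, x2 = 6, minimum C = 160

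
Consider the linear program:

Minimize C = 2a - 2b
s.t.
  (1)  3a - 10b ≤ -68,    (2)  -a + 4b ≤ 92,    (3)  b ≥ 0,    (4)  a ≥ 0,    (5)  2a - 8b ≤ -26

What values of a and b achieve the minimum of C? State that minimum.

Vertices and C = 2a - 2b:
  (324, 104) → C = 440
  (0, 34/5) → C = -68/5
  (0, 23) → C = -46

a = 0, b = 23, minimum C = -46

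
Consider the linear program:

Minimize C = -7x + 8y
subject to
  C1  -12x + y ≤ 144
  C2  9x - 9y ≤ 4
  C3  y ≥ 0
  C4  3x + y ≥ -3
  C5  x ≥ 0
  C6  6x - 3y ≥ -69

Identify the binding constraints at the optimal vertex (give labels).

Feasible corners and C = -7x + 8y:
  (4/9, 0) → C = -28/9
  (0, 0) → C = 0
  (0, 23) → C = 184
The feasible region is unbounded (it extends along (1, 1), (1, 2)), but C strictly increases along every unbounded feasible direction, so there is no improving ray and the minimum is attained at a vertex.

The minimum is at (4/9, 0). Substituting into each constraint, equality holds for C2 and C3; the remaining constraints have slack.

C2 and C3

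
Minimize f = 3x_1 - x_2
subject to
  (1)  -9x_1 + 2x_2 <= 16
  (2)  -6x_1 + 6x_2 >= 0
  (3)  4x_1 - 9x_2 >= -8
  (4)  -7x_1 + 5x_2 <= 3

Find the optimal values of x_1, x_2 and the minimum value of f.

x_1 = -3/2, x_2 = -3/2, minimum f = -3

Corner points and f = 3x_1 - x_2:
  (8/5, 8/5) → f = 16/5
  (-3/2, -3/2) → f = -3
  (13/43, 44/43) → f = -5/43

The optimum lies where -6x_1 + 6x_2 = 0 and -7x_1 + 5x_2 = 3.
Solving simultaneously gives x_1 = -3/2, x_2 = -3/2.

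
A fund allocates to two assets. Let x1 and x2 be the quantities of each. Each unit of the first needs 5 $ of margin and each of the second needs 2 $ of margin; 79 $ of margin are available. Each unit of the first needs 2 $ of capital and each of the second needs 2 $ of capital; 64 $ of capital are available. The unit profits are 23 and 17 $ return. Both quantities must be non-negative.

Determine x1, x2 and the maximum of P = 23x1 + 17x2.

Vertices and P = 23x1 + 17x2:
  (0, 0) → P = 0
  (0, 32) → P = 544
  (79/5, 0) → P = 1817/5
  (5, 27) → P = 574

x1 = 5, x2 = 27, maximum P = 574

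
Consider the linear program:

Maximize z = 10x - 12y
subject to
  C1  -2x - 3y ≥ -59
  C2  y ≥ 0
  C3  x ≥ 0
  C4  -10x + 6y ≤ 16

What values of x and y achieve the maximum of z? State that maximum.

x = 59/2, y = 0, maximum z = 295

At the optimal vertex, -2x - 3y = -59 and y = 0.
Solving simultaneously gives x = 59/2, y = 0.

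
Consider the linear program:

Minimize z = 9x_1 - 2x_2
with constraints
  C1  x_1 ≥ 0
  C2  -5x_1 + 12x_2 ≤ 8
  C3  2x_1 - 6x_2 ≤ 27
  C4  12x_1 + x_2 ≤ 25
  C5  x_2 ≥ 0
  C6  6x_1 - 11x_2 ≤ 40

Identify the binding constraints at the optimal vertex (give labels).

C1 and C2

Feasible corners and z = 9x_1 - 2x_2:
  (0, 2/3) → z = -4/3
  (0, 0) → z = 0
  (292/149, 221/149) → z = 2186/149
  (25/12, 0) → z = 75/4

The minimum is at (0, 2/3). Substituting into each constraint, equality holds for C1 and C2; the remaining constraints have slack.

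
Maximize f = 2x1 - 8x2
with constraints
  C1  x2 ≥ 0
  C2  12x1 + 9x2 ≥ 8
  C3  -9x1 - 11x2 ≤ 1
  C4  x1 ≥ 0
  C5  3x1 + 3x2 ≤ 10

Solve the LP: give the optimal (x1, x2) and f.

x1 = 10/3, x2 = 0, maximum f = 20/3

Extreme points and f = 2x1 - 8x2:
  (2/3, 0) → f = 4/3
  (10/3, 0) → f = 20/3
  (0, 8/9) → f = -64/9
  (0, 10/3) → f = -80/3

At the optimal vertex, x2 = 0 and 3x1 + 3x2 = 10.
Solving simultaneously gives x1 = 10/3, x2 = 0.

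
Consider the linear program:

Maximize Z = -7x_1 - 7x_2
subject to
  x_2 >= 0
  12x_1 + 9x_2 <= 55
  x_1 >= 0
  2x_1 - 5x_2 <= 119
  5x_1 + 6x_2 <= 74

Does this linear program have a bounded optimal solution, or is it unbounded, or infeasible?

Feasible corners and Z = -7x_1 - 7x_2:
  (55/12, 0) → Z = -385/12
  (0, 0) → Z = 0
  (0, 55/9) → Z = -385/9
The feasible region has finitely many vertices and no improving ray; the maximum is 0 at (0, 0).

bounded optimum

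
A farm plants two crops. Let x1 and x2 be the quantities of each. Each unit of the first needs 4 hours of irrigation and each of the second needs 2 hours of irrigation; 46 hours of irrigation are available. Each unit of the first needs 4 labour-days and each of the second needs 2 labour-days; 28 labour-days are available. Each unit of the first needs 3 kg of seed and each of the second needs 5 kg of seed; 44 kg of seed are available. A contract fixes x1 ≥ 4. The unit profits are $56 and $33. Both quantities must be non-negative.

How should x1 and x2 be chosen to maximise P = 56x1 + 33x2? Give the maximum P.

x1 = 4, x2 = 6, maximum P = 422

Extreme points and P = 56x1 + 33x2:
  (7, 0) → P = 392
  (4, 0) → P = 224
  (4, 6) → P = 422

The optimum lies where 4x1 + 2x2 = 28 and x1 = 4.
Solving simultaneously gives x1 = 4, x2 = 6.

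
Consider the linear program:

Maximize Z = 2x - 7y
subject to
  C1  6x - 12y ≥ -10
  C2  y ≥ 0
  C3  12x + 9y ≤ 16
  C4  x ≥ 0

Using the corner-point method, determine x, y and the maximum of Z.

x = 4/3, y = 0, maximum Z = 8/3

Vertices and Z = 2x - 7y:
  (17/33, 12/11) → Z = -218/33
  (0, 5/6) → Z = -35/6
  (4/3, 0) → Z = 8/3
  (0, 0) → Z = 0

The binding constraints are y = 0 and 12x + 9y = 16.
Solving simultaneously gives x = 4/3, y = 0.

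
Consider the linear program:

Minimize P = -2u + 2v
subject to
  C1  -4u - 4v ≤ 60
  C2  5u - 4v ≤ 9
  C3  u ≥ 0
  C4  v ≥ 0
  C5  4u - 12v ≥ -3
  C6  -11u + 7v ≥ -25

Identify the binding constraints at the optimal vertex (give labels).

C2 and C4

Extreme points and P = -2u + 2v:
  (9/5, 0) → P = -18/5
  (30/11, 51/44) → P = -69/22
  (0, 0) → P = 0
  (0, 1/4) → P = 1/2

The minimum is at (9/5, 0). Substituting into each constraint, equality holds for C2 and C4; the remaining constraints have slack.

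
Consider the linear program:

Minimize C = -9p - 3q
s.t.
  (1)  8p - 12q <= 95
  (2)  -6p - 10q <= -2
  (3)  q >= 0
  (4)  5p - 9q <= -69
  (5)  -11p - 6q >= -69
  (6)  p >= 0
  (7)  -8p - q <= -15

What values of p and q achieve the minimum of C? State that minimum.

p = 69/43, q = 368/43, minimum C = -1725/43

Extreme points and C = -9p - 3q:
  (69/43, 368/43) → C = -1725/43
  (6/7, 57/7) → C = -225/7
  (21/37, 387/37) → C = -1350/37

The optimum lies where 5p - 9q = -69 and -11p - 6q = -69.
Solving simultaneously gives p = 69/43, q = 368/43.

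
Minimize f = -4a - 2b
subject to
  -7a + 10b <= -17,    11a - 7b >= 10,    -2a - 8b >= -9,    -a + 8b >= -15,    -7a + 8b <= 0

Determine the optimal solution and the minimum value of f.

Corner points and f = -4a - 2b:
  (113/38, 29/76) → f = -481/38
  (-7/23, -44/23) → f = 116/23
  (8, -7/8) → f = -121/4

The binding constraints are -2a - 8b = -9 and -a + 8b = -15.
Solving simultaneously gives a = 8, b = -7/8.

a = 8, b = -7/8, minimum f = -121/4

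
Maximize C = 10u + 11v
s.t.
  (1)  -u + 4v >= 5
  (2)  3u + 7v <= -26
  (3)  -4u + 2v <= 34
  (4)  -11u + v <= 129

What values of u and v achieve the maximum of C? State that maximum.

u = -139/19, v = -11/19, maximum C = -1511/19

Extreme points and C = 10u + 11v:
  (-139/19, -11/19) → C = -1511/19
  (-9, -1) → C = -101
  (-145/17, -1/17) → C = -1461/17

At the optimal vertex, -u + 4v = 5 and 3u + 7v = -26.
Solving simultaneously gives u = -139/19, v = -11/19.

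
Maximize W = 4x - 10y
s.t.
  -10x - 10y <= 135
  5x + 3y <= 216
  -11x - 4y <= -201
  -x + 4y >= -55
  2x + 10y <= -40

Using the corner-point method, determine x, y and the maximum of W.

x = 65/3, y = -25/3, maximum W = 170

Vertices and W = 4x - 10y:
  (64/3, -101/12) → W = 339/2
  (1085/51, -421/51) → W = 2850/17
  (65/3, -25/3) → W = 170

At the optimal vertex, -x + 4y = -55 and 2x + 10y = -40.
Solving simultaneously gives x = 65/3, y = -25/3.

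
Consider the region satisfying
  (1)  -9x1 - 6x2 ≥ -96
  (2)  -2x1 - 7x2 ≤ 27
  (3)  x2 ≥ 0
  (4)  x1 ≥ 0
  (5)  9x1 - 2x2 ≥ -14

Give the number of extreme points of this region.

4

The feasible vertices (each the meet of two boundaries and inside every other half-plane) are:
  (32/3, 0)
  (3/2, 55/4)
  (0, 0)
  (0, 7)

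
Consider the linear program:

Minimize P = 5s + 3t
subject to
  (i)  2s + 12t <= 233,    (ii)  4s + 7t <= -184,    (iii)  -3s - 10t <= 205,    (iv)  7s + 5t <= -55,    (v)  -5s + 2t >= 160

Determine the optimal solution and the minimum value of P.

At the optimal vertex, 2s + 12t = 233 and -3s - 10t = 205.
Solving simultaneously gives s = -2395/8, t = 1109/16.

s = -2395/8, t = 1109/16, minimum P = -20623/16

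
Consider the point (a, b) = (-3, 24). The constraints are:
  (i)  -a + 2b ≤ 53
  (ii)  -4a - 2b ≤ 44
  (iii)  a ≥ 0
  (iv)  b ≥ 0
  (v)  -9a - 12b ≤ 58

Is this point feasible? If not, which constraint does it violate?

Constraint (iii): a = -3, which is not ≥ 0. All other constraints are satisfied.

not feasible — violates (iii)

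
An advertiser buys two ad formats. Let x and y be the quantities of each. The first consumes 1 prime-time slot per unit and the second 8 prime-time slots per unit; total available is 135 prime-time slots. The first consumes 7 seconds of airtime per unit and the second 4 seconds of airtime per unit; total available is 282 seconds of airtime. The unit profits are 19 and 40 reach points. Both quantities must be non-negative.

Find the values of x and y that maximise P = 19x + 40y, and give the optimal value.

x = 33, y = 51/4, maximum P = 1137

Corner points and P = 19x + 40y:
  (0, 0) → P = 0
  (0, 135/8) → P = 675
  (282/7, 0) → P = 5358/7
  (33, 51/4) → P = 1137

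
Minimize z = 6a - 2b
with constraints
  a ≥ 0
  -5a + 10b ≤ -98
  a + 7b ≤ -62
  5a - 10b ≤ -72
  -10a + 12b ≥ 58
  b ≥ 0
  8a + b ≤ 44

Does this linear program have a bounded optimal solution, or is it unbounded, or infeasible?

Constraints -5a + 10b ≤ -98 and 5a - 10b ≤ -72 have parallel boundaries but demand opposite sides — no point can satisfy both, so the region is empty.

infeasible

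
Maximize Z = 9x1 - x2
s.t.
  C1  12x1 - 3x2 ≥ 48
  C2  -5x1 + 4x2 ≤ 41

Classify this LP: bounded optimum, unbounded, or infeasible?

From the feasible point (105/11, 244/11), moving in the direction (4, 5) keeps every constraint satisfied while Z increases without bound.

unbounded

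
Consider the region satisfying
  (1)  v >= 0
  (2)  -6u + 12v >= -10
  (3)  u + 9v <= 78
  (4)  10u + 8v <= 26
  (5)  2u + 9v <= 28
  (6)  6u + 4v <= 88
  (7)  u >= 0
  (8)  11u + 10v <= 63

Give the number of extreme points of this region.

Of the 28 pairwise boundary intersections, those satisfying every inequality are:
  (5/3, 0)
  (0, 0)
  (7/3, 1/3)
  (5/37, 114/37)
  (0, 28/9)

5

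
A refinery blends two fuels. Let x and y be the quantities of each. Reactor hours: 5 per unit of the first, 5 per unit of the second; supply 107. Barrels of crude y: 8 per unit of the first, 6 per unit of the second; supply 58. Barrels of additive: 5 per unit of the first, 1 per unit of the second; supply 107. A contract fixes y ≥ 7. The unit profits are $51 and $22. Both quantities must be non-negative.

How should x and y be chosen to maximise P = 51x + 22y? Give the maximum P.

x = 2, y = 7, maximum P = 256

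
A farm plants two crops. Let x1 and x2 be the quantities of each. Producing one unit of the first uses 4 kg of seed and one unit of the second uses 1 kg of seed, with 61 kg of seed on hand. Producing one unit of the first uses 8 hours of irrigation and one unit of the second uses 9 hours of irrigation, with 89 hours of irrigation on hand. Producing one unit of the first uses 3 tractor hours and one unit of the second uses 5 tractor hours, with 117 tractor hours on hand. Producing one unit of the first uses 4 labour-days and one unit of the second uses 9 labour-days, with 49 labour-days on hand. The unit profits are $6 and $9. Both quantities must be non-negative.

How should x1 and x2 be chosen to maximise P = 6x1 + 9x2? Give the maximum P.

x1 = 10, x2 = 1, maximum P = 69

At the optimal vertex, 8x1 + 9x2 = 89 and 4x1 + 9x2 = 49.
Solving simultaneously gives x1 = 10, x2 = 1.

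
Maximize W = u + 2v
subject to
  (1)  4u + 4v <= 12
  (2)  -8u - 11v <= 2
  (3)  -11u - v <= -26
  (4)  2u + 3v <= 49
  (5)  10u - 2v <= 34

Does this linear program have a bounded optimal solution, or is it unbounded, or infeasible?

bounded optimum

Feasible corners and W = u + 2v:
  (23/10, 7/10) → W = 37/10
  (10/3, -1/3) → W = 8/3
  (288/113, -230/113) → W = -172/113
  (185/63, -146/63) → W = -107/63
The feasible region has finitely many vertices and no improving ray; the maximum is 37/10 at (23/10, 7/10).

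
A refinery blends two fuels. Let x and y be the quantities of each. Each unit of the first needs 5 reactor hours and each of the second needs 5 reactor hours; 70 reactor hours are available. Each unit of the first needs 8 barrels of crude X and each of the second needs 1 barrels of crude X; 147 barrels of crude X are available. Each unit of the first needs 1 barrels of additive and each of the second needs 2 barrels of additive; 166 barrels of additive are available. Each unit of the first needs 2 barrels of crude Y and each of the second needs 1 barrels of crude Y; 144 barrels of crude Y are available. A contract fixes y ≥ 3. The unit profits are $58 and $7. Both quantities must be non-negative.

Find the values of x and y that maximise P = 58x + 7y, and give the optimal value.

Corner points and P = 58x + 7y:
  (0, 14) → P = 98
  (0, 3) → P = 21
  (11, 3) → P = 659

The optimum lies where 5x + 5y = 70 and y = 3.
Solving simultaneously gives x = 11, y = 3.

x = 11, y = 3, maximum P = 659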